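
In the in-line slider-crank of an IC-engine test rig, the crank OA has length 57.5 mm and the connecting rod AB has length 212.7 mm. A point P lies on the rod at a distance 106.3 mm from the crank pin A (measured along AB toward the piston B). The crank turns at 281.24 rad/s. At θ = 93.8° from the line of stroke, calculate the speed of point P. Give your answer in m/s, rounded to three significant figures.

16.0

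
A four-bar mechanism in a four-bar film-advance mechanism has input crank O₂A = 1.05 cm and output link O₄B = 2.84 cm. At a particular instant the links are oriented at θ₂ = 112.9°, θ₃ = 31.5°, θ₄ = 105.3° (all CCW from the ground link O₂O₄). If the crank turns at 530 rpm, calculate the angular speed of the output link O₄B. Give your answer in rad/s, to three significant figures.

ω₂ = 55.5 rad/s (from 530 rpm).
Differentiating the loop-closure r₂e^{iθ₂}+r₃e^{iθ₃}=r₁+r₄e^{iθ₄} gives r₂ω₂e^{iθ₂}+r₃ω₃e^{iθ₃}=r₄ω₄e^{iθ₄}.
Eliminating the other unknown: ω₄ = r₂ω₂ sin(θ₂−θ₃) / [r₄ sin(θ₄−θ₃)].
Numerator sine = +0.98876; denominator sine = +0.96029.
Result = 0.0105·55.5·(+0.98876) / (0.0284·(+0.96029)) = +21.128 rad/s; magnitude 21.128 rad/s.

21.1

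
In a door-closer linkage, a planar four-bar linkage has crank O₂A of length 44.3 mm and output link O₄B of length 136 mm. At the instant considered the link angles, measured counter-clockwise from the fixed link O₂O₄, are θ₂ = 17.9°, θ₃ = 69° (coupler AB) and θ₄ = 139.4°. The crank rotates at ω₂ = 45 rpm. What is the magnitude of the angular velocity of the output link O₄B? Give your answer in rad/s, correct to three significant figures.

1.27

ω₂ = 4.712 rad/s (from 45 rpm).
Differentiating the loop-closure r₂e^{iθ₂}+r₃e^{iθ₃}=r₁+r₄e^{iθ₄} gives r₂ω₂e^{iθ₂}+r₃ω₃e^{iθ₃}=r₄ω₄e^{iθ₄}.
Eliminating the other unknown: ω₄ = r₂ω₂ sin(θ₂−θ₃) / [r₄ sin(θ₄−θ₃)].
Numerator sine = -0.77824; denominator sine = +0.94206.
Result = 0.0443·4.712·(-0.77824) / (0.136·(+0.94206)) = -1.2681 rad/s; magnitude 1.2681 rad/s.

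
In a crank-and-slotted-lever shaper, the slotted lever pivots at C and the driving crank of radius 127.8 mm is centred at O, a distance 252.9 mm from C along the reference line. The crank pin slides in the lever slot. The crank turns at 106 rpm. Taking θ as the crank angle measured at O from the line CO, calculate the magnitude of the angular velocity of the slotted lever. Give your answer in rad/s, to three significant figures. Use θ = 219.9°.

3.06

ω = 11.1 rad/s (from 106 rpm).
Crank pin A relative to C: A = (d + r cosθ, r sinθ); lever angle φ = atan2(r sinθ, d + r cosθ).
Differentiating tanφ: φ̇ = rω(d cosθ + r)/(d² + r² + 2dr cosθ).
d² + r² + 2dr cosθ = |CA|² = 0.0307007 m²;  d cosθ + r = -0.066216 m.
|ω_lever| = |0.1278·11.1·-0.066216| / 0.0307007 = 3.0597 rad/s.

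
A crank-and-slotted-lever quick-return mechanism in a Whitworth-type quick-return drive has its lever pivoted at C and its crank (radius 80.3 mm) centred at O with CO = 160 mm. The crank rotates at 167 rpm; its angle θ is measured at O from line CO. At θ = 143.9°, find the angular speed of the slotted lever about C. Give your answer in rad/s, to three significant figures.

ω = 17.49 rad/s (from 167 rpm).
Crank pin A relative to C: A = (d + r cosθ, r sinθ); lever angle φ = atan2(r sinθ, d + r cosθ).
Differentiating tanφ: φ̇ = rω(d cosθ + r)/(d² + r² + 2dr cosθ).
d² + r² + 2dr cosθ = |CA|² = 0.011286 m²;  d cosθ + r = -0.048978 m.
|ω_lever| = |0.0803·17.49·-0.048978| / 0.011286 = 6.0943 rad/s.

6.09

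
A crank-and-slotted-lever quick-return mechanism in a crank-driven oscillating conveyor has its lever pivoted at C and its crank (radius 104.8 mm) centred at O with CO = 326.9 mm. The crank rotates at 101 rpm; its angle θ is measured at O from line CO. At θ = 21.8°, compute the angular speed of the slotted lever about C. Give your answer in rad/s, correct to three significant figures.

ω = 10.58 rad/s (from 101 rpm).
Crank pin A relative to C: A = (d + r cosθ, r sinθ); lever angle φ = atan2(r sinθ, d + r cosθ).
Differentiating tanφ: φ̇ = rω(d cosθ + r)/(d² + r² + 2dr cosθ).
d² + r² + 2dr cosθ = |CA|² = 0.181465 m²;  d cosθ + r = +0.40832 m.
|ω_lever| = |0.1048·10.58·+0.40832| / 0.181465 = 2.4941 rad/s.

2.49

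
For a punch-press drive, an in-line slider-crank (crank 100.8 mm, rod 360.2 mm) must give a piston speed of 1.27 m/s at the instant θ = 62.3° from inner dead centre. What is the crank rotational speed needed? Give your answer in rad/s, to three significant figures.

For an in-line slider-crank, |v_piston| = rω|sinθ|·[1 + r cosθ/√(L² − r² sin²θ)].
With r = 0.1008 m, L = 0.3602 m, θ = 62.3°: the bracketed kinematic factor |dx/dθ| = 0.10123 m.
ω = v/|dx/dθ| = 1.27/0.10123 = 12.546 rad/s.

12.5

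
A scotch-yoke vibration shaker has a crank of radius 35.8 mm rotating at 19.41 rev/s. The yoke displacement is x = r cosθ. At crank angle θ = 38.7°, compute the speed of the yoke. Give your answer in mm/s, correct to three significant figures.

ω = 122 rad/s (from 19.41 rev/s).
x = r cosθ ⇒ ẋ = −rω sinθ.
|v| = rω|sinθ| = 0.0358·122·|sin 38.7°| = 2.7298 m/s = 2729.8 mm/s.

2730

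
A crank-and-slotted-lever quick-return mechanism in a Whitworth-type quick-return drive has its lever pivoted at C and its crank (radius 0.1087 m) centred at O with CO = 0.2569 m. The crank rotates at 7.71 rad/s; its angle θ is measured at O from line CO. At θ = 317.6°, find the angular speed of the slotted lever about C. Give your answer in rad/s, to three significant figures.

2.10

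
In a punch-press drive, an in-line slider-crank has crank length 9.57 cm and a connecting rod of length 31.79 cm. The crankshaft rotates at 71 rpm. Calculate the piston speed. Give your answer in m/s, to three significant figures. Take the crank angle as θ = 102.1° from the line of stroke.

0.650

ω = 2π·71/60 = 7.435 rad/s
For an in-line slider-crank, x = r cosθ + √(L² − r² sin²θ), so v = −rω sinθ·[1 + r cosθ/√(L² − r² sin²θ)].
With r = 0.0957 m, L = 0.3179 m, θ = 102.1°: √(L² − r² sin²θ) = 0.30382 m.
v = −0.0957·7.435·0.97778·[1 + 0.0957·-0.20962/0.30382] = -0.64979 m/s.
|v| = 0.64979 m/s.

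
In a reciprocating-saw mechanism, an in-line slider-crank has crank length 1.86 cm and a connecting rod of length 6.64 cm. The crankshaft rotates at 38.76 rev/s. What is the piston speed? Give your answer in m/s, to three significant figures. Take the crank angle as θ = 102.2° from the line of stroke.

4.15

ω = 2π·38.8 = 243.5 rad/s
For an in-line slider-crank, x = r cosθ + √(L² − r² sin²θ), so v = −rω sinθ·[1 + r cosθ/√(L² − r² sin²θ)].
With r = 0.0186 m, L = 0.0664 m, θ = 102.2°: √(L² − r² sin²θ) = 0.063863 m.
v = −0.0186·243.5·0.97742·[1 + 0.0186·-0.21132/0.063863] = -4.155 m/s.
|v| = 4.155 m/s.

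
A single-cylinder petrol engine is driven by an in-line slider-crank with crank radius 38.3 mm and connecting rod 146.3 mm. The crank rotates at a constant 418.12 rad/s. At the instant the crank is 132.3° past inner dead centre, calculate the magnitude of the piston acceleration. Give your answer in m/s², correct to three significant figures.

4640

ω = 418.1 rad/s
x(θ) = r cosθ + √(L² − r² sin²θ); with ω constant, a = ω²·d²x/dθ².
d²x/dθ² = −r cosθ − r²(cos2θ)/√u − r⁴ sin²2θ/(4u^{3/2}),  u = L² − r² sin²θ = 0.0206012 m².
Substituting r = 0.0383 m, L = 0.1463 m, θ = 132.3°: d²x/dθ² = +0.026558 m.
a = ω²·d²x/dθ² = (418.1)²·(+0.026558) = +4643 m/s²;  |a| = 4643 m/s².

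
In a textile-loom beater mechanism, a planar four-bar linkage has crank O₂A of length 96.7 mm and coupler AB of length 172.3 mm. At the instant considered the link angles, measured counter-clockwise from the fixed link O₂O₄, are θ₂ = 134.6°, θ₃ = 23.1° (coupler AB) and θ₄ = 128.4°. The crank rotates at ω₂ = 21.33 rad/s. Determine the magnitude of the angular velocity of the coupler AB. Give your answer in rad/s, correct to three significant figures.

ω₂ = 21.33 rad/s
Differentiating the loop-closure r₂e^{iθ₂}+r₃e^{iθ₃}=r₁+r₄e^{iθ₄} gives r₂ω₂e^{iθ₂}+r₃ω₃e^{iθ₃}=r₄ω₄e^{iθ₄}.
Eliminating the other unknown: ω₃ = r₂ω₂ sin(θ₄−θ₂) / [r₃ sin(θ₃−θ₄)].
Numerator sine = -0.10800; denominator sine = -0.96456.
Result = 0.0967·21.33·(-0.10800) / (0.1723·(-0.96456)) = +1.3404 rad/s; magnitude 1.3404 rad/s.

1.34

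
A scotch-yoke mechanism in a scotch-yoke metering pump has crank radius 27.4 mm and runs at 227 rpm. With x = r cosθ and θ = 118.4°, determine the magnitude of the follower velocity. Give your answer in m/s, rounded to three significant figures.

ω = 23.77 rad/s (from 227 rpm).
x = r cosθ ⇒ ẋ = −rω sinθ.
|v| = rω|sinθ| = 0.0274·23.77·|sin 118.4°| = 0.57295 m/s.

0.573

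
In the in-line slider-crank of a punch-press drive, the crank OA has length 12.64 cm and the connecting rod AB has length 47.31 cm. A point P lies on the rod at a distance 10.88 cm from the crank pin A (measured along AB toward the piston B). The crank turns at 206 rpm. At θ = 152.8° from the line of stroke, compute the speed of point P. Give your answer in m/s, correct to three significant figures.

2.21

ω = 21.57 rad/s.  Crank-pin speed |V_A| = rω = 2.7267 m/s, perpendicular to OA.
Rod angle: sinφ = −(r/L) sinθ ⇒ φ = -7.015°; ω_rod = −rω cosθ/√(L²−r²sin²θ) = +5.1649 rad/s.
V_P = V_A + ω_rod × AP, with AP = 0.1088 m along the rod.
Components: V_Px = −rω sinθ − a·ω_rod·sinφ = -1.1778 m/s;  V_Py = rω cosθ + a·ω_rod·cosφ = -1.8675 m/s.
|V_P| = √(V_Px² + V_Py²) = 2.2078 m/s.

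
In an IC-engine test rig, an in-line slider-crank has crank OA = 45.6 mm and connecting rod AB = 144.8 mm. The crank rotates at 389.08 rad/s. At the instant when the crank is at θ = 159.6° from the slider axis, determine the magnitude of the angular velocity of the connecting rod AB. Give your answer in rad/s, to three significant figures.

ω = 389.1 rad/s
The rod makes angle φ with the slider axis where L sinφ = r sinθ; differentiating, L cosφ·φ̇ = r ω cosθ.
L cosφ = √(L² − r² sin²θ) = 0.14392 m.
|ω_rod| = r ω |cosθ| / √(L² − r² sin²θ) = 0.0456·389.1·0.93728/0.14392 = 115.54 rad/s.

116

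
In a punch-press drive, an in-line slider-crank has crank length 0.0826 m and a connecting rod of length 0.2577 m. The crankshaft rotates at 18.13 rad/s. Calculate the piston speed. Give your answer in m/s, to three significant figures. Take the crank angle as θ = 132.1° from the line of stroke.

ω = 18.13 rad/s
For an in-line slider-crank, x = r cosθ + √(L² − r² sin²θ), so v = −rω sinθ·[1 + r cosθ/√(L² − r² sin²θ)].
With r = 0.0826 m, L = 0.2577 m, θ = 132.1°: √(L² − r² sin²θ) = 0.25031 m.
v = −0.0826·18.13·0.74198·[1 + 0.0826·-0.67043/0.25031] = -0.86531 m/s.
|v| = 0.86531 m/s.

0.865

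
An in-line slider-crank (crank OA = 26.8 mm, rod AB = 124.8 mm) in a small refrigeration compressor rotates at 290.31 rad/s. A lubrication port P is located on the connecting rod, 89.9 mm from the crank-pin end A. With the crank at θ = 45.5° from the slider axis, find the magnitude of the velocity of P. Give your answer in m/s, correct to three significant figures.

ω = 290.3 rad/s.  Crank-pin speed |V_A| = rω = 7.7803 m/s, perpendicular to OA.
Rod angle: sinφ = −(r/L) sinθ ⇒ φ = -8.810°; ω_rod = −rω cosθ/√(L²−r²sin²θ) = -44.218 rad/s.
V_P = V_A + ω_rod × AP, with AP = 0.0899 m along the rod.
Components: V_Px = −rω sinθ − a·ω_rod·sinφ = -6.1582 m/s;  V_Py = rω cosθ + a·ω_rod·cosφ = +1.525 m/s.
|V_P| = √(V_Px² + V_Py²) = 6.3442 m/s.

6.34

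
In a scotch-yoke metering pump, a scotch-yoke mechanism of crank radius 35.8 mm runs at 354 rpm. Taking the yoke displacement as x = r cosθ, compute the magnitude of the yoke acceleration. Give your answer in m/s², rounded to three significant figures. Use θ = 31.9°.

ω = 37.07 rad/s (from 354 rpm).
x = r cosθ ⇒ ẍ = −rω² cosθ (ω constant).
|a| = rω²|cosθ| = 0.0358·(37.07)²·|cos 31.9°| = 41.768 m/s².

41.8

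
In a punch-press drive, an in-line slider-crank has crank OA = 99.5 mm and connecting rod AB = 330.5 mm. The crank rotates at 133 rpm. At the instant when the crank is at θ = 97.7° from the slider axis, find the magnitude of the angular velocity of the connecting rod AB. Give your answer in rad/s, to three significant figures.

ω = 13.93 rad/s (converted from 133 rpm).
The rod makes angle φ with the slider axis where L sinφ = r sinθ; differentiating, L cosφ·φ̇ = r ω cosθ.
L cosφ = √(L² − r² sin²θ) = 0.31545 m.
|ω_rod| = r ω |cosθ| / √(L² − r² sin²θ) = 0.0995·13.93·0.13399/0.31545 = 0.58862 rad/s.

0.589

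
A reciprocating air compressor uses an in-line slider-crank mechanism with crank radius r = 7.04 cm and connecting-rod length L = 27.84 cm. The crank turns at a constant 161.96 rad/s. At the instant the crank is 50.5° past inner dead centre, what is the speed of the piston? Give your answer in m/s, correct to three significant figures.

10.2

ω = 162 rad/s
For an in-line slider-crank, x = r cosθ + √(L² − r² sin²θ), so v = −rω sinθ·[1 + r cosθ/√(L² − r² sin²θ)].
With r = 0.0704 m, L = 0.2784 m, θ = 50.5°: √(L² − r² sin²θ) = 0.27305 m.
v = −0.0704·162·0.77162·[1 + 0.0704·0.63608/0.27305] = -10.241 m/s.
|v| = 10.241 m/s.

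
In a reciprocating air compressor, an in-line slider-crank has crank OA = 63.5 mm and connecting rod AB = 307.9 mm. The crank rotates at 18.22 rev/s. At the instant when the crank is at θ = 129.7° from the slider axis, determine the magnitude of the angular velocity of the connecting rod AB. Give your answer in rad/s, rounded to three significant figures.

ω = 114.5 rad/s (converted from 18.22 rev/s).
The rod makes angle φ with the slider axis where L sinφ = r sinθ; differentiating, L cosφ·φ̇ = r ω cosθ.
L cosφ = √(L² − r² sin²θ) = 0.304 m.
|ω_rod| = r ω |cosθ| / √(L² − r² sin²θ) = 0.0635·114.5·0.63877/0.304 = 15.275 rad/s.

15.3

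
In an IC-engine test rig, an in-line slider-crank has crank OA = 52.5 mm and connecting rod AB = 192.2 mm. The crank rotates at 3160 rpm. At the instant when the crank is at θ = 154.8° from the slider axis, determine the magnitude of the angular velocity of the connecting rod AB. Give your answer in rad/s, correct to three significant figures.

ω = 330.9 rad/s (converted from 3160 rpm).
The rod makes angle φ with the slider axis where L sinφ = r sinθ; differentiating, L cosφ·φ̇ = r ω cosθ.
L cosφ = √(L² − r² sin²θ) = 0.1909 m.
|ω_rod| = r ω |cosθ| / √(L² − r² sin²θ) = 0.0525·330.9·0.90483/0.1909 = 82.346 rad/s.

82.3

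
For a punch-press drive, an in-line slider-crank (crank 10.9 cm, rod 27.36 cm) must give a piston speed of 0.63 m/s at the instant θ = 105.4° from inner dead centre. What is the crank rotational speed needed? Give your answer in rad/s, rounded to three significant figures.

6.77

For an in-line slider-crank, |v_piston| = rω|sinθ|·[1 + r cosθ/√(L² − r² sin²θ)].
With r = 0.109 m, L = 0.2736 m, θ = 105.4°: the bracketed kinematic factor |dx/dθ| = 0.093045 m.
ω = v/|dx/dθ| = 0.63/0.093045 = 6.7709 rad/s.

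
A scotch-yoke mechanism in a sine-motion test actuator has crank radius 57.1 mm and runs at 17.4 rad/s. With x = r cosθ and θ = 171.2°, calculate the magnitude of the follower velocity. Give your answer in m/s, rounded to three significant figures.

0.152

ω = 17.4 rad/s
x = r cosθ ⇒ ẋ = −rω sinθ.
|v| = rω|sinθ| = 0.0571·17.4·|sin 171.2°| = 0.152 m/s.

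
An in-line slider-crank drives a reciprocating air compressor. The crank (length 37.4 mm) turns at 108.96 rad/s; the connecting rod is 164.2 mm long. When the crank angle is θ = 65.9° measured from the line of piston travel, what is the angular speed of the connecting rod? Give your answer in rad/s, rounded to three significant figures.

10.4

ω = 109 rad/s
The rod makes angle φ with the slider axis where L sinφ = r sinθ; differentiating, L cosφ·φ̇ = r ω cosθ.
L cosφ = √(L² − r² sin²θ) = 0.16061 m.
|ω_rod| = r ω |cosθ| / √(L² − r² sin²θ) = 0.0374·109·0.40833/0.16061 = 10.36 rad/s.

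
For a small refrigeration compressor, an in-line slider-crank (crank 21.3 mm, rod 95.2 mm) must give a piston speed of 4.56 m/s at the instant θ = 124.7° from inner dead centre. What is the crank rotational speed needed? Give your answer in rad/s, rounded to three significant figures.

299

For an in-line slider-crank, |v_piston| = rω|sinθ|·[1 + r cosθ/√(L² − r² sin²θ)].
With r = 0.0213 m, L = 0.0952 m, θ = 124.7°: the bracketed kinematic factor |dx/dθ| = 0.015242 m.
ω = v/|dx/dθ| = 4.56/0.015242 = 299.16 rad/s.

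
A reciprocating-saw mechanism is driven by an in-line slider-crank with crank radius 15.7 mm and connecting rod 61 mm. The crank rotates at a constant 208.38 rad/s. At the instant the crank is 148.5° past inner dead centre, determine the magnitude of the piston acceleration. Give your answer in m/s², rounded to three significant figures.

499

ω = 208.4 rad/s
x(θ) = r cosθ + √(L² − r² sin²θ); with ω constant, a = ω²·d²x/dθ².
d²x/dθ² = −r cosθ − r²(cos2θ)/√u − r⁴ sin²2θ/(4u^{3/2}),  u = L² − r² sin²θ = 0.00365371 m².
Substituting r = 0.0157 m, L = 0.061 m, θ = 148.5°: d²x/dθ² = +0.011481 m.
a = ω²·d²x/dθ² = (208.4)²·(+0.011481) = +498.51 m/s²;  |a| = 498.51 m/s².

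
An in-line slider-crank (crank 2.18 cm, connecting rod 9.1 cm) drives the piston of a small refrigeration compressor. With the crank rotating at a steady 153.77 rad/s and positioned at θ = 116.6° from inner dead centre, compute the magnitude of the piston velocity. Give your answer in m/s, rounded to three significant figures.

2.67

ω = 153.8 rad/s
For an in-line slider-crank, x = r cosθ + √(L² − r² sin²θ), so v = −rω sinθ·[1 + r cosθ/√(L² − r² sin²θ)].
With r = 0.0218 m, L = 0.091 m, θ = 116.6°: √(L² − r² sin²θ) = 0.088888 m.
v = −0.0218·153.8·0.89415·[1 + 0.0218·-0.44776/0.088888] = -2.6682 m/s.
|v| = 2.6682 m/s.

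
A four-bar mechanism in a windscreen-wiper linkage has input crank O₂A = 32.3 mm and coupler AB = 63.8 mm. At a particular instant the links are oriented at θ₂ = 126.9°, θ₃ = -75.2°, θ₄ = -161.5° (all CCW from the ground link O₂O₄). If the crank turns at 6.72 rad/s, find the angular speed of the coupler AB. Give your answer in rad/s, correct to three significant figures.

ω₂ = 6.72 rad/s
Differentiating the loop-closure r₂e^{iθ₂}+r₃e^{iθ₃}=r₁+r₄e^{iθ₄} gives r₂ω₂e^{iθ₂}+r₃ω₃e^{iθ₃}=r₄ω₄e^{iθ₄}.
Eliminating the other unknown: ω₃ = r₂ω₂ sin(θ₄−θ₂) / [r₃ sin(θ₃−θ₄)].
Numerator sine = +0.94888; denominator sine = +0.99792.
Result = 0.0323·6.72·(+0.94888) / (0.0638·(+0.99792)) = +3.2349 rad/s; magnitude 3.2349 rad/s.

3.23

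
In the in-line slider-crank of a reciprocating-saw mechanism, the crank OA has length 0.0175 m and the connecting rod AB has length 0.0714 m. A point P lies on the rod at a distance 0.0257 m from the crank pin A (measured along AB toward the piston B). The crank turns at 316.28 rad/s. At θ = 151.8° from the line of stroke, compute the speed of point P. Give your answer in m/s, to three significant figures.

ω = 316.3 rad/s.  Crank-pin speed |V_A| = rω = 5.5349 m/s, perpendicular to OA.
Rod angle: sinφ = −(r/L) sinθ ⇒ φ = -6.651°; ω_rod = −rω cosθ/√(L²−r²sin²θ) = +68.781 rad/s.
V_P = V_A + ω_rod × AP, with AP = 0.0257 m along the rod.
Components: V_Px = −rω sinθ − a·ω_rod·sinφ = -2.4108 m/s;  V_Py = rω cosθ + a·ω_rod·cosφ = -3.1221 m/s.
|V_P| = √(V_Px² + V_Py²) = 3.9446 m/s.

3.94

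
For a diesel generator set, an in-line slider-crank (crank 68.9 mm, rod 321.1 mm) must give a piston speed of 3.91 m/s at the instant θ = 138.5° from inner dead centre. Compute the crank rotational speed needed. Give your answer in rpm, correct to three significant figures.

976

For an in-line slider-crank, |v_piston| = rω|sinθ|·[1 + r cosθ/√(L² − r² sin²θ)].
With r = 0.0689 m, L = 0.3211 m, θ = 138.5°: the bracketed kinematic factor |dx/dθ| = 0.038242 m.
ω = v/|dx/dθ| = 3.91/0.038242 = 102.24 rad/s.
N = 60ω/(2π) = 976.35 rpm.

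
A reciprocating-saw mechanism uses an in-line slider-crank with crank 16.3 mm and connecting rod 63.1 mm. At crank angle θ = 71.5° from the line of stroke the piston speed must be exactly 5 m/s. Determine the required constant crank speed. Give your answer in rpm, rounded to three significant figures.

2850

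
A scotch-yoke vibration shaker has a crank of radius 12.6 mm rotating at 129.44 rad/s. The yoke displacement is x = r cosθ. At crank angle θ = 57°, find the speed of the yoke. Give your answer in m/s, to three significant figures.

1.37

ω = 129.4 rad/s
x = r cosθ ⇒ ẋ = −rω sinθ.
|v| = rω|sinθ| = 0.0126·129.4·|sin 57°| = 1.3678 m/s.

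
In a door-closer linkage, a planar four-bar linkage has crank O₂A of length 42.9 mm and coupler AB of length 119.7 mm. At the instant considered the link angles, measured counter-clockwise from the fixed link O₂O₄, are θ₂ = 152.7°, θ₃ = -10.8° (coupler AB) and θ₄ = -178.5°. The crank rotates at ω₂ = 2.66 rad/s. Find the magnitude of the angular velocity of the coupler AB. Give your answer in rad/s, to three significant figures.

ω₂ = 2.66 rad/s
Differentiating the loop-closure r₂e^{iθ₂}+r₃e^{iθ₃}=r₁+r₄e^{iθ₄} gives r₂ω₂e^{iθ₂}+r₃ω₃e^{iθ₃}=r₄ω₄e^{iθ₄}.
Eliminating the other unknown: ω₃ = r₂ω₂ sin(θ₄−θ₂) / [r₃ sin(θ₃−θ₄)].
Numerator sine = +0.48175; denominator sine = +0.21303.
Result = 0.0429·2.66·(+0.48175) / (0.1197·(+0.21303)) = +2.1559 rad/s; magnitude 2.1559 rad/s.

2.16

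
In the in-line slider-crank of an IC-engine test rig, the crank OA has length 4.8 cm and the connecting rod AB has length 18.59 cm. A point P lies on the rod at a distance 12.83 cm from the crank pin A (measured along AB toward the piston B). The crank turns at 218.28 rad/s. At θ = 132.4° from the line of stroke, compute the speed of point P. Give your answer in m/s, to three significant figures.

7.13

ω = 218.3 rad/s.  Crank-pin speed |V_A| = rω = 10.477 m/s, perpendicular to OA.
Rod angle: sinφ = −(r/L) sinθ ⇒ φ = -10.992°; ω_rod = −rω cosθ/√(L²−r²sin²θ) = +38.714 rad/s.
V_P = V_A + ω_rod × AP, with AP = 0.1283 m along the rod.
Components: V_Px = −rω sinθ − a·ω_rod·sinφ = -6.79 m/s;  V_Py = rω cosθ + a·ω_rod·cosφ = -2.189 m/s.
|V_P| = √(V_Px² + V_Py²) = 7.1342 m/s.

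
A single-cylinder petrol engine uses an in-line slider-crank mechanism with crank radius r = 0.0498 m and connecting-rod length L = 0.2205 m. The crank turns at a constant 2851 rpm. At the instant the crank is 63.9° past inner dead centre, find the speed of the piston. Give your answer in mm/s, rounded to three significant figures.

ω = 2π·2851/60 = 298.6 rad/s
For an in-line slider-crank, x = r cosθ + √(L² − r² sin²θ), so v = −rω sinθ·[1 + r cosθ/√(L² − r² sin²θ)].
With r = 0.0498 m, L = 0.2205 m, θ = 63.9°: √(L² − r² sin²θ) = 0.21592 m.
v = −0.0498·298.6·0.89803·[1 + 0.0498·0.43994/0.21592] = -14.707 m/s.
|v| = 14.707 m/s = 14707 mm/s.

14700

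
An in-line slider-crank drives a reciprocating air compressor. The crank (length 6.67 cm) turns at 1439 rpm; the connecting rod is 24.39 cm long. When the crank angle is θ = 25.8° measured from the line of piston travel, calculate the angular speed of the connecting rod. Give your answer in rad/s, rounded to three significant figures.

37.4

ω = 150.7 rad/s (converted from 1439 rpm).
The rod makes angle φ with the slider axis where L sinφ = r sinθ; differentiating, L cosφ·φ̇ = r ω cosθ.
L cosφ = √(L² − r² sin²θ) = 0.24217 m.
|ω_rod| = r ω |cosθ| / √(L² − r² sin²θ) = 0.0667·150.7·0.90032/0.24217 = 37.368 rad/s.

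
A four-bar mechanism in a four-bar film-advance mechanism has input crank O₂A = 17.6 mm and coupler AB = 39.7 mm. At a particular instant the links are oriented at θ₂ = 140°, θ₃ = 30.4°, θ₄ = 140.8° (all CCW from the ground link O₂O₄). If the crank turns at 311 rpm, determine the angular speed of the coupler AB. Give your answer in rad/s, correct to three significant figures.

0.215

ω₂ = 32.57 rad/s (from 311 rpm).
Differentiating the loop-closure r₂e^{iθ₂}+r₃e^{iθ₃}=r₁+r₄e^{iθ₄} gives r₂ω₂e^{iθ₂}+r₃ω₃e^{iθ₃}=r₄ω₄e^{iθ₄}.
Eliminating the other unknown: ω₃ = r₂ω₂ sin(θ₄−θ₂) / [r₃ sin(θ₃−θ₄)].
Numerator sine = +0.01396; denominator sine = -0.93728.
Result = 0.0176·32.57·(+0.01396) / (0.0397·(-0.93728)) = -0.21508 rad/s; magnitude 0.21508 rad/s.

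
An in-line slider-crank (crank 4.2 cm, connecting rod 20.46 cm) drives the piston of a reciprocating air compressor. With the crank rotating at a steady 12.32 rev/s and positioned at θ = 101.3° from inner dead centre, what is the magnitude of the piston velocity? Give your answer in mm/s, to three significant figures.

ω = 2π·12.3 = 77.41 rad/s
For an in-line slider-crank, x = r cosθ + √(L² − r² sin²θ), so v = −rω sinθ·[1 + r cosθ/√(L² − r² sin²θ)].
With r = 0.042 m, L = 0.2046 m, θ = 101.3°: √(L² − r² sin²θ) = 0.20041 m.
v = −0.042·77.41·0.98061·[1 + 0.042·-0.19595/0.20041] = -3.0572 m/s.
|v| = 3.0572 m/s = 3057.2 mm/s.

3060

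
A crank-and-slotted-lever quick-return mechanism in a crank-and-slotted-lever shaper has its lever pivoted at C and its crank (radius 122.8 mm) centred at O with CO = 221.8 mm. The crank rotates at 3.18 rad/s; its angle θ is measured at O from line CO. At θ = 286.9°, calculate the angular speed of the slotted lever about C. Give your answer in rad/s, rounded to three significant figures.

ω = 3.18 rad/s
Crank pin A relative to C: A = (d + r cosθ, r sinθ); lever angle φ = atan2(r sinθ, d + r cosθ).
Differentiating tanφ: φ̇ = rω(d cosθ + r)/(d² + r² + 2dr cosθ).
d² + r² + 2dr cosθ = |CA|² = 0.0801108 m²;  d cosθ + r = +0.18728 m.
|ω_lever| = |0.1228·3.18·+0.18728| / 0.0801108 = 0.91289 rad/s.

0.913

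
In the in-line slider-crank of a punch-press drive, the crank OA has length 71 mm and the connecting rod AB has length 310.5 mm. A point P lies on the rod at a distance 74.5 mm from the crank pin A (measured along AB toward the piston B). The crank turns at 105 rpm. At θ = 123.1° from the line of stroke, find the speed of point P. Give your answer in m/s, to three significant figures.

0.712

ω = 11 rad/s.  Crank-pin speed |V_A| = rω = 0.78069 m/s, perpendicular to OA.
Rod angle: sinφ = −(r/L) sinθ ⇒ φ = -11.044°; ω_rod = −rω cosθ/√(L²−r²sin²θ) = +1.399 rad/s.
V_P = V_A + ω_rod × AP, with AP = 0.0745 m along the rod.
Components: V_Px = −rω sinθ − a·ω_rod·sinφ = -0.63403 m/s;  V_Py = rω cosθ + a·ω_rod·cosφ = -0.32404 m/s.
|V_P| = √(V_Px² + V_Py²) = 0.71204 m/s.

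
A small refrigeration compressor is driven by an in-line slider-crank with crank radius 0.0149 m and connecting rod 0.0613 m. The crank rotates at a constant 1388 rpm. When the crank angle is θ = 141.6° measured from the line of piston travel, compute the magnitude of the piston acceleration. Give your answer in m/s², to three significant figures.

ω = 2π·1388/60 = 145.4 rad/s
x(θ) = r cosθ + √(L² − r² sin²θ); with ω constant, a = ω²·d²x/dθ².
d²x/dθ² = −r cosθ − r²(cos2θ)/√u − r⁴ sin²2θ/(4u^{3/2}),  u = L² − r² sin²θ = 0.00367203 m².
Substituting r = 0.0149 m, L = 0.0613 m, θ = 141.6°: d²x/dθ² = +0.010788 m.
a = ω²·d²x/dθ² = (145.4)²·(+0.010788) = +227.92 m/s²;  |a| = 227.92 m/s².

228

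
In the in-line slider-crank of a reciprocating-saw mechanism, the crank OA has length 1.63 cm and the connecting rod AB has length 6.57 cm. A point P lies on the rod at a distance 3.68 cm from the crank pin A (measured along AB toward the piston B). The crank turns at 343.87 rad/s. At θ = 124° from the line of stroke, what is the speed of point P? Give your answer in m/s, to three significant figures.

4.49

ω = 343.9 rad/s.  Crank-pin speed |V_A| = rω = 5.6051 m/s, perpendicular to OA.
Rod angle: sinφ = −(r/L) sinθ ⇒ φ = -11.869°; ω_rod = −rω cosθ/√(L²−r²sin²θ) = +48.749 rad/s.
V_P = V_A + ω_rod × AP, with AP = 0.0368 m along the rod.
Components: V_Px = −rω sinθ − a·ω_rod·sinφ = -4.2778 m/s;  V_Py = rω cosθ + a·ω_rod·cosφ = -1.3787 m/s.
|V_P| = √(V_Px² + V_Py²) = 4.4945 m/s.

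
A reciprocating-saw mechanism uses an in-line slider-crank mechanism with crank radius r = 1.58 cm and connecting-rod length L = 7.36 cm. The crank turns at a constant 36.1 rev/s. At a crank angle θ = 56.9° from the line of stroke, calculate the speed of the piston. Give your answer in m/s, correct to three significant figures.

ω = 2π·36.1 = 226.8 rad/s
For an in-line slider-crank, x = r cosθ + √(L² − r² sin²θ), so v = −rω sinθ·[1 + r cosθ/√(L² − r² sin²θ)].
With r = 0.0158 m, L = 0.0736 m, θ = 56.9°: √(L² − r² sin²θ) = 0.0724 m.
v = −0.0158·226.8·0.83772·[1 + 0.0158·0.54610/0.0724] = -3.36 m/s.
|v| = 3.36 m/s.

3.36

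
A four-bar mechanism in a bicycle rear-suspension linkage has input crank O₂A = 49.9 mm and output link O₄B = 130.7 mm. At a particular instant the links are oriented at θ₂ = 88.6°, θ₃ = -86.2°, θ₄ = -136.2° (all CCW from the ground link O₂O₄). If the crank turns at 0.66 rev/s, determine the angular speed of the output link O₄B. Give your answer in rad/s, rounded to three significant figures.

ω₂ = 4.147 rad/s (from 0.66 rev/s).
Differentiating the loop-closure r₂e^{iθ₂}+r₃e^{iθ₃}=r₁+r₄e^{iθ₄} gives r₂ω₂e^{iθ₂}+r₃ω₃e^{iθ₃}=r₄ω₄e^{iθ₄}.
Eliminating the other unknown: ω₄ = r₂ω₂ sin(θ₂−θ₃) / [r₄ sin(θ₄−θ₃)].
Numerator sine = +0.09063; denominator sine = -0.76604.
Result = 0.0499·4.147·(+0.09063) / (0.1307·(-0.76604)) = -0.18732 rad/s; magnitude 0.18732 rad/s.

0.187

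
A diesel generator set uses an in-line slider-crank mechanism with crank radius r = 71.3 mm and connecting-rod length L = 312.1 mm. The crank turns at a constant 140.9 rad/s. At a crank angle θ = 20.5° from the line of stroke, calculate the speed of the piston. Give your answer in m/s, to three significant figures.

ω = 140.9 rad/s
For an in-line slider-crank, x = r cosθ + √(L² − r² sin²θ), so v = −rω sinθ·[1 + r cosθ/√(L² − r² sin²θ)].
With r = 0.0713 m, L = 0.3121 m, θ = 20.5°: √(L² − r² sin²θ) = 0.3111 m.
v = −0.0713·140.9·0.35021·[1 + 0.0713·0.93667/0.3111] = -4.2735 m/s.
|v| = 4.2735 m/s.

4.27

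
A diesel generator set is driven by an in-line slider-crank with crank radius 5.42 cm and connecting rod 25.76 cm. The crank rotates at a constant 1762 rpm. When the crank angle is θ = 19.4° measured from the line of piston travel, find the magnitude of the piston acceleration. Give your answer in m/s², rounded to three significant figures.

ω = 2π·1762/60 = 184.5 rad/s
x(θ) = r cosθ + √(L² − r² sin²θ); with ω constant, a = ω²·d²x/dθ².
d²x/dθ² = −r cosθ − r²(cos2θ)/√u − r⁴ sin²2θ/(4u^{3/2}),  u = L² − r² sin²θ = 0.0660336 m².
Substituting r = 0.0542 m, L = 0.2576 m, θ = 19.4°: d²x/dθ² = -0.060082 m.
a = ω²·d²x/dθ² = (184.5)²·(-0.060082) = -2045.6 m/s²;  |a| = 2045.6 m/s².

2050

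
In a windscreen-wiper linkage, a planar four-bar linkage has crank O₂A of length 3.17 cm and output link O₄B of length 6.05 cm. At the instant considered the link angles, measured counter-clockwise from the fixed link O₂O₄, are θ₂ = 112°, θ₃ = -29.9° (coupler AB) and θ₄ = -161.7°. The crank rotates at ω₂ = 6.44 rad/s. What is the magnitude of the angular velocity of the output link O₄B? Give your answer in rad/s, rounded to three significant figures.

2.79

ω₂ = 6.44 rad/s
Differentiating the loop-closure r₂e^{iθ₂}+r₃e^{iθ₃}=r₁+r₄e^{iθ₄} gives r₂ω₂e^{iθ₂}+r₃ω₃e^{iθ₃}=r₄ω₄e^{iθ₄}.
Eliminating the other unknown: ω₄ = r₂ω₂ sin(θ₂−θ₃) / [r₄ sin(θ₄−θ₃)].
Numerator sine = +0.61704; denominator sine = -0.74548.
Result = 0.0317·6.44·(+0.61704) / (0.0605·(-0.74548)) = -2.793 rad/s; magnitude 2.793 rad/s.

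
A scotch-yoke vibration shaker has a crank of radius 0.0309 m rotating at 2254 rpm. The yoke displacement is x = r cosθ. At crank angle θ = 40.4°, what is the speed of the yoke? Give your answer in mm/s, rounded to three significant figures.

4730

ω = 236 rad/s (from 2254 rpm).
x = r cosθ ⇒ ẋ = −rω sinθ.
|v| = rω|sinθ| = 0.0309·236·|sin 40.4°| = 4.7271 m/s = 4727.1 mm/s.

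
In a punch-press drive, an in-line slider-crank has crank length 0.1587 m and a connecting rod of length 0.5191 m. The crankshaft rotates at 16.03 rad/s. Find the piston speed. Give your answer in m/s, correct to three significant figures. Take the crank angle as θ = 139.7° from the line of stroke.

ω = 16.03 rad/s
For an in-line slider-crank, x = r cosθ + √(L² − r² sin²θ), so v = −rω sinθ·[1 + r cosθ/√(L² − r² sin²θ)].
With r = 0.1587 m, L = 0.5191 m, θ = 139.7°: √(L² − r² sin²θ) = 0.50885 m.
v = −0.1587·16.03·0.64679·[1 + 0.1587·-0.76267/0.50885] = -1.254 m/s.
|v| = 1.254 m/s.

1.25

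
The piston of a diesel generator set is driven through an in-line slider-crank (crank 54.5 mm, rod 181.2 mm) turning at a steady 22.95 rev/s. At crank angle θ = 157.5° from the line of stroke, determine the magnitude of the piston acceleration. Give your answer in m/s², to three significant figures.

800

ω = 2π·22.9 = 144.2 rad/s
x(θ) = r cosθ + √(L² − r² sin²θ); with ω constant, a = ω²·d²x/dθ².
d²x/dθ² = −r cosθ − r²(cos2θ)/√u − r⁴ sin²2θ/(4u^{3/2}),  u = L² − r² sin²θ = 0.0323985 m².
Substituting r = 0.0545 m, L = 0.1812 m, θ = 157.5°: d²x/dθ² = +0.038494 m.
a = ω²·d²x/dθ² = (144.2)²·(+0.038494) = +800.42 m/s²;  |a| = 800.42 m/s².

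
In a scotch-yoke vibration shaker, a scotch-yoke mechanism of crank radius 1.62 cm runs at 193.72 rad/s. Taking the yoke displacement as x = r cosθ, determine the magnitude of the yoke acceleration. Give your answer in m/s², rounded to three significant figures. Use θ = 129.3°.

385

ω = 193.7 rad/s
x = r cosθ ⇒ ẍ = −rω² cosθ (ω constant).
|a| = rω²|cosθ| = 0.0162·(193.7)²·|cos 129.3°| = 385.06 m/s².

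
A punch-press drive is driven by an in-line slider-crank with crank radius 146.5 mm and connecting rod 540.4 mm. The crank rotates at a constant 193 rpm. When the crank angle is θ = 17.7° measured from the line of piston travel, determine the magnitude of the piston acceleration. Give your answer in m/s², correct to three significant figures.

ω = 2π·193/60 = 20.21 rad/s
x(θ) = r cosθ + √(L² − r² sin²θ); with ω constant, a = ω²·d²x/dθ².
d²x/dθ² = −r cosθ − r²(cos2θ)/√u − r⁴ sin²2θ/(4u^{3/2}),  u = L² − r² sin²θ = 0.290048 m².
Substituting r = 0.1465 m, L = 0.5404 m, θ = 17.7°: d²x/dθ² = -0.1723 m.
a = ω²·d²x/dθ² = (20.21)²·(-0.1723) = -70.38 m/s²;  |a| = 70.38 m/s².

70.4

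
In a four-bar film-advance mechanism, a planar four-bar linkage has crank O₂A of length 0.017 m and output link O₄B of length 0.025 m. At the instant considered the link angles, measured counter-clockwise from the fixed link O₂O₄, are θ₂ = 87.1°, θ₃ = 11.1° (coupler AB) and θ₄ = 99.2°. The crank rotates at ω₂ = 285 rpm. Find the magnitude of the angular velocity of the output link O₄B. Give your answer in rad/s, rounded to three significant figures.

19.7

ω₂ = 29.85 rad/s (from 285 rpm).
Differentiating the loop-closure r₂e^{iθ₂}+r₃e^{iθ₃}=r₁+r₄e^{iθ₄} gives r₂ω₂e^{iθ₂}+r₃ω₃e^{iθ₃}=r₄ω₄e^{iθ₄}.
Eliminating the other unknown: ω₄ = r₂ω₂ sin(θ₂−θ₃) / [r₄ sin(θ₄−θ₃)].
Numerator sine = +0.97030; denominator sine = +0.99945.
Result = 0.017·29.85·(+0.97030) / (0.025·(+0.99945)) = +19.703 rad/s; magnitude 19.703 rad/s.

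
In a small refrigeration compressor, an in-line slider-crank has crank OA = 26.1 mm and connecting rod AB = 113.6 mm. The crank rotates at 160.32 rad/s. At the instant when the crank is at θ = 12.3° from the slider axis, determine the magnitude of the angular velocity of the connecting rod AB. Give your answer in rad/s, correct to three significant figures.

36.0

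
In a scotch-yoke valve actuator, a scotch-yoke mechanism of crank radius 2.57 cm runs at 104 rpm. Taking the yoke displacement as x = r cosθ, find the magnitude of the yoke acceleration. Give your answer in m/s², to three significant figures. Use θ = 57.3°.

1.65

ω = 10.89 rad/s (from 104 rpm).
x = r cosθ ⇒ ẍ = −rω² cosθ (ω constant).
|a| = rω²|cosθ| = 0.0257·(10.89)²·|cos 57.3°| = 1.6468 m/s².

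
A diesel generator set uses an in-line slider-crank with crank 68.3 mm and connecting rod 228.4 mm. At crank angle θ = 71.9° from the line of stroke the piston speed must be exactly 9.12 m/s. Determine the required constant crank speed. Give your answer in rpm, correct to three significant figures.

For an in-line slider-crank, |v_piston| = rω|sinθ|·[1 + r cosθ/√(L² − r² sin²θ)].
With r = 0.0683 m, L = 0.2284 m, θ = 71.9°: the bracketed kinematic factor |dx/dθ| = 0.071211 m.
ω = v/|dx/dθ| = 9.12/0.071211 = 128.07 rad/s.
N = 60ω/(2π) = 1223 rpm.

1220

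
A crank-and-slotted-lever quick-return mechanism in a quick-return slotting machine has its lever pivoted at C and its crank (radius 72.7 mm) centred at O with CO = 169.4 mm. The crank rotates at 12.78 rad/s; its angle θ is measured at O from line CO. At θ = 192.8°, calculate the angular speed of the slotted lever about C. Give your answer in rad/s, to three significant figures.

ω = 12.78 rad/s
Crank pin A relative to C: A = (d + r cosθ, r sinθ); lever angle φ = atan2(r sinθ, d + r cosθ).
Differentiating tanφ: φ̇ = rω(d cosθ + r)/(d² + r² + 2dr cosθ).
d² + r² + 2dr cosθ = |CA|² = 0.00996298 m²;  d cosθ + r = -0.09249 m.
|ω_lever| = |0.0727·12.78·-0.09249| / 0.00996298 = 8.6253 rad/s.

8.63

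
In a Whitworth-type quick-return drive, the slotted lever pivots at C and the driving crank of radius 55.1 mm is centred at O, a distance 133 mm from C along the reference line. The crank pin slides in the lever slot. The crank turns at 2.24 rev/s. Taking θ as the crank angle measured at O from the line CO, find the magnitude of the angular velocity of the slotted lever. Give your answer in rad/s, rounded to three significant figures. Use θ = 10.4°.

4.10

ω = 14.07 rad/s (from 2.24 rev/s).
Crank pin A relative to C: A = (d + r cosθ, r sinθ); lever angle φ = atan2(r sinθ, d + r cosθ).
Differentiating tanφ: φ̇ = rω(d cosθ + r)/(d² + r² + 2dr cosθ).
d² + r² + 2dr cosθ = |CA|² = 0.0351408 m²;  d cosθ + r = +0.18592 m.
|ω_lever| = |0.0551·14.07·+0.18592| / 0.0351408 = 4.1028 rad/s.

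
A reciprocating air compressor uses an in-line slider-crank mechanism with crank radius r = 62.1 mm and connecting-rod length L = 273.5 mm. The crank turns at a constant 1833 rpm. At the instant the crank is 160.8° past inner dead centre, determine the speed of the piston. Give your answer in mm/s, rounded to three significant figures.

ω = 2π·1833/60 = 192 rad/s
For an in-line slider-crank, x = r cosθ + √(L² − r² sin²θ), so v = −rω sinθ·[1 + r cosθ/√(L² − r² sin²θ)].
With r = 0.0621 m, L = 0.2735 m, θ = 160.8°: √(L² − r² sin²θ) = 0.27274 m.
v = −0.0621·192·0.32887·[1 + 0.0621·-0.94438/0.27274] = -3.0772 m/s.
|v| = 3.0772 m/s = 3077.2 mm/s.

3080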